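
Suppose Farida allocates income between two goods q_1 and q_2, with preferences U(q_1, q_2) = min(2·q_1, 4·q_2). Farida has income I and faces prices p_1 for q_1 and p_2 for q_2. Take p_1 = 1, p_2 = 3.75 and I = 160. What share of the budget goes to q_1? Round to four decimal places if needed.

Demand: q_1*(p_1,p_2,I) = 4·I/(4·p_1 + 2·p_2), q_2* = 2·I/(4·p_1 + 2·p_2).
Here 4·1 + 2·3.75 = 11.5, giving q_1* = 55.6522 and q_2* = 27.8261.
Expenditure on q_1: 1·55.6522 = 55.6522; share = 0.3478.

share on q_1 = 0.3478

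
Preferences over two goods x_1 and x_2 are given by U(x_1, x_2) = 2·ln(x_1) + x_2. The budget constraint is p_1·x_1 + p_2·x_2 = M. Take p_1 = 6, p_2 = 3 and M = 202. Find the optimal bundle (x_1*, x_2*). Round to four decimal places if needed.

x_1* = 1, x_2* = 65.3333

MU_x_1 = 2/x_1, MU_x_2 = 1. Tangency: 2/x_1 = p_1/p_2.
So x_1*(p_1,p_2) = 2·p_2/p_1, independent of income; and x_2* = (M − 2·p_2)/p_2.
At the given prices: x_1* = 2·3/6 = 1, and x_2* = 65.3333.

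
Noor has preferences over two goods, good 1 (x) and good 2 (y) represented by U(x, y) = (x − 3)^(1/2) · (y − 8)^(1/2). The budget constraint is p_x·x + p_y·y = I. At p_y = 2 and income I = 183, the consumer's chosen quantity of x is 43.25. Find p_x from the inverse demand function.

This is Cobb-Douglas in (x−3, y−8): tangency gives 0.5·p_y·(y−8) = 0.5·p_x·(x−3).
After buying the subsistence bundle (3, 8), a share 0.5 of the remaining income goes to x: x* = 3 + 0.5·(I − 3p_x − 8p_y)/p_x.
Set x* = 43.25 in the demand function and solve for p_x: p_x = 2.

p_x = 2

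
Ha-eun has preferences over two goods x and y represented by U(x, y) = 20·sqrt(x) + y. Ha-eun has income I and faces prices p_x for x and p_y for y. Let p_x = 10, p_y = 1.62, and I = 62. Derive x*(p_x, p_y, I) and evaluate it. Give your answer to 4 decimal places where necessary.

Set MRS = p_x/p_y: 10·x^(−1/2) = p_x/p_y.
Thus x* = (10·p_y/p_x)² — independent of I — with the rest of income spent on y.
Plugging in: x* = (10·1.62/10)² = 2.6244.

x* = 2.6244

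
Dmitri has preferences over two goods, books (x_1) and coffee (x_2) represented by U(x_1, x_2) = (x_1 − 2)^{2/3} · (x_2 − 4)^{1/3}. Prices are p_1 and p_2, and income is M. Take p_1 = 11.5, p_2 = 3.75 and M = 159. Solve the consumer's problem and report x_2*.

x_2* = 14.7556

Discretionary income = 159 − 2·11.5 − 4·3.75 = 121; x_2* = 4 + 1/3·121/3.75 = 14.7556.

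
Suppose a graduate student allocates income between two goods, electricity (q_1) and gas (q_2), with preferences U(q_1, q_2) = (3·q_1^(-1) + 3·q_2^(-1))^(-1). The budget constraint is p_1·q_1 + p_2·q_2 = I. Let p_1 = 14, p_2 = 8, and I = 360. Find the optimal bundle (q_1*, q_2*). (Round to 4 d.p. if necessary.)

q_1* = 14.6443, q_2* = 19.3725

From the CES first-order condition, (q_2/q_1)^(2) = p_1/p_2.
Hence q_2/q_1 = (p_1/p_2)^(1/(2)), i.e. raised to the 0.5 power.
With the ratio pinned down, the budget gives q_1* = I/(p_1 + p_2·(q_2/q_1)) and q_2* = (q_2/q_1)·q_1*.
Numerically q_2/q_1 = 1.322876, so q_1* = 360/(14 + 8·1.322876) = 14.6443 and q_2* = 1.322876·14.6443 = 19.3725.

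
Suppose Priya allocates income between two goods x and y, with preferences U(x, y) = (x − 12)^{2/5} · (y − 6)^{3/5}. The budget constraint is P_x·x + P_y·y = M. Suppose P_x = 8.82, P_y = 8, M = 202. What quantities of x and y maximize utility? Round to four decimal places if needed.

This is Cobb-Douglas in (x−12, y−6): tangency gives 0.4·P_y·(y−6) = 0.6·P_x·(x−12).
After buying the subsistence bundle (12, 6), a share 0.4 of the remaining income goes to x: x* = 12 + 0.4·(M − 12P_x − 6P_y)/P_x.
Discretionary income = 202 − 12·8.82 − 6·8 = 48.16; x* = 12 + 0.4·48.16/8.82 = 14.1841; y* = 6 + 0.6·48.16/8 = 9.612.

x* = 14.1841, y* = 9.612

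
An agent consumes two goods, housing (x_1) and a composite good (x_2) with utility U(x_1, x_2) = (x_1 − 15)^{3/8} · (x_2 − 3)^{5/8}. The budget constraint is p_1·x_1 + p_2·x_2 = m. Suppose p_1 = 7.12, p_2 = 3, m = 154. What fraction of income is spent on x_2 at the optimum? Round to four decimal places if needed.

Substituting into the budget: x_1* = 15 + 0.375·(m − 15·p_1 − 3·p_2)/p_1, and x_2* = 3 + 0.625·(…)/p_2.
Discretionary income = 154 − 15·7.12 − 3·3 = 38.2; x_1* = 15 + 0.375·38.2/7.12 = 17.0119; x_2* = 3 + 0.625·38.2/3 = 10.9583.
Expenditure on x_2: 3·10.9583 = 32.875; share = 0.2135.

share on x_2 = 0.2135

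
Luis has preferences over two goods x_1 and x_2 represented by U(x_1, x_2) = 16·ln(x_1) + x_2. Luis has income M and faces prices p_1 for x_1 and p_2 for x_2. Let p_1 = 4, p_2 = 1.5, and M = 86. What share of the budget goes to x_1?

share on x_1 = 0.2791

Set MRS = p_1/p_2: (16/x_1)/1 = p_1/p_2.
So x_1*(p_1,p_2) = 16·p_2/p_1, independent of income; and x_2* = (M − 16·p_2)/p_2.
At the given prices: x_1* = 16·1.5/4 = 6, and x_2* = 41.3333.
Expenditure on x_1: 4·6 = 24; share = 0.2791.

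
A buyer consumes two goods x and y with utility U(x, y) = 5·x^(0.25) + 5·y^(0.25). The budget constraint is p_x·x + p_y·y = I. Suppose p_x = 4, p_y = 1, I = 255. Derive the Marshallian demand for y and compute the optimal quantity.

y* = 156.4455

MU_x ∝ 5·x^(-0.75), MU_y ∝ 5·y^(-0.75), so MRS = (y/x)^(0.75) = p_x/p_y.
Solve for the ratio: y/x = [p_x/p_y]^(4/3).
Substitute y = (y/x)·x into the budget: x* = I/(p_x + p_y·(y/x)).
Numerically y/x = 6.349604, so x* = 255/(4 + 1·6.349604) = 24.6386 and y* = 6.349604·24.6386 = 156.4455.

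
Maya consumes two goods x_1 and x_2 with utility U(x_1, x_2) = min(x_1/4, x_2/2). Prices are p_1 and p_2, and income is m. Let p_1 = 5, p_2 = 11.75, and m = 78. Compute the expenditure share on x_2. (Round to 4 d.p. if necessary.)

share on x_2 = 0.5402

With perfect complements, no substitution: consume in ratio x_1:x_2 = 4:2.
Budget: p_1·x_1 + p_2·(1/2)·x_1 = m, so (4·p_1 + 2·p_2)·x_1 = 4·m.
Demand: x_1*(p_1,p_2,m) = 4·m/(4·p_1 + 2·p_2), x_2* = 2·m/(4·p_1 + 2·p_2).
Here 4·5 + 2·11.75 = 43.5, giving x_1* = 7.1724 and x_2* = 3.5862.
Expenditure on x_2: 11.75·3.5862 = 42.1379; share = 0.5402.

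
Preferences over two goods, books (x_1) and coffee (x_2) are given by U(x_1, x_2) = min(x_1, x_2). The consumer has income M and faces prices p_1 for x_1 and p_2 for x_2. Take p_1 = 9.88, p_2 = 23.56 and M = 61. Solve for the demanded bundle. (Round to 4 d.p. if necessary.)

x_1* = 1.8242, x_2* = 1.8242

With perfect complements, no substitution: consume in ratio x_1:x_2 = 1:1.
Budget: p_1·x_1 + p_2·x_1 = M, so (p_1 + p_2)·x_1 = M.
Demand: x_1*(p_1,p_2,M) = M/(p_1 + p_2), x_2* = M/(p_1 + p_2).
Here 9.88 + 23.56 = 33.44, giving x_1* = 1.8242 and x_2* = 1.8242.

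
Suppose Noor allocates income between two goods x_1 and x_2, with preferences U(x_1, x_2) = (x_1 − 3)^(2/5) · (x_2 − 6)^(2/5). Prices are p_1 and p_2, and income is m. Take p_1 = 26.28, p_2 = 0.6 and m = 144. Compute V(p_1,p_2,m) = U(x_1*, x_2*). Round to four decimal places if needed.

V = 5.1464

MRS = (x_2−6)/(x_1−3). Tangency with p_1/p_2 gives x_2−6 = (p_1/p_2)·(x_1−3).
Substituting into the budget: x_1* = 3 + 0.5·(m − 3·p_1 − 6·p_2)/p_1, and x_2* = 6 + 0.5·(…)/p_2.
Discretionary income = 144 − 3·26.28 − 6·0.6 = 61.56; x_1* = 3 + 0.5·61.56/26.28 = 4.1712; x_2* = 6 + 0.5·61.56/0.6 = 57.3.
Utility at the optimum: U(4.1712, 57.3) = 5.1464.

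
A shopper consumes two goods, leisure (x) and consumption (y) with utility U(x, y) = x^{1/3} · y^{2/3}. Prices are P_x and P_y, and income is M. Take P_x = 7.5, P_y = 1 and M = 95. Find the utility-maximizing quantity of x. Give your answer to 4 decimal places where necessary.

x* = 4.2222

The MRS is (1/2)·y/x. Set MRS = P_x/P_y.
So 1/3·P_y·y = 2/3·P_x·x; combined with the budget, a share 1/3 of income goes to x.
Demand: x*(P_x,P_y,M) = 1/3·M/P_x and y* = 2/3·M/P_y.
At P_x=7.5, P_y=1, M=95: x* = 1/3·95/7.5 = 4.2222.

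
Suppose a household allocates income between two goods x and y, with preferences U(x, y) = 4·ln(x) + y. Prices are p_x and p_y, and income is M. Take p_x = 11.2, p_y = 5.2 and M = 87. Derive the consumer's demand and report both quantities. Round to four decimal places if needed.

x* = 1.8571, y* = 12.7308

Set MRS = p_x/p_y: (4/x)/1 = p_x/p_y.
So x*(p_x,p_y) = 4·p_y/p_x, independent of income; and y* = (M − 4·p_y)/p_y.
At the given prices: x* = 4·5.2/11.2 = 1.8571, and y* = 12.7308.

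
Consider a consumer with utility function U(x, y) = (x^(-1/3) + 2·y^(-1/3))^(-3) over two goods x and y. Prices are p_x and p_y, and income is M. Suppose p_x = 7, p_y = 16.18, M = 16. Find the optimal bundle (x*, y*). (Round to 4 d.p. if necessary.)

MRS = MU_x/MU_y = (1/2)·(y/x)^(4/3). Set equal to p_x/p_y.
Hence y/x = (2·p_x/p_y)^(1/(4/3)), i.e. raised to the 0.75 power.
Substitute y = (y/x)·x into the budget: x* = M/(p_x + p_y·(y/x)).
Numerically y/x = 0.897144, so x* = 16/(7 + 16.18·0.897144) = 0.7436 and y* = 0.897144·0.7436 = 0.6672.

x* = 0.7436, y* = 0.6672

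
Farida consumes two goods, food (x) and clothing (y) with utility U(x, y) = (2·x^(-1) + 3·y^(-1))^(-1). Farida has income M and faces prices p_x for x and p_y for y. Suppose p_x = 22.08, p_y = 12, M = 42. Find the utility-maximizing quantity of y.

y* = 1.6607

MRS = MU_x/MU_y = (2/3)·(y/x)^(2). Set equal to p_x/p_y.
Solve for the ratio: y/x = [(3/2)·p_x/p_y]^(0.5).
With the ratio pinned down, the budget gives x* = M/(p_x + p_y·(y/x)) and y* = (y/x)·x*.
Numerically y/x = 1.661325, so x* = 42/(22.08 + 12·1.661325) = 0.9996 and y* = 1.661325·0.9996 = 1.6607.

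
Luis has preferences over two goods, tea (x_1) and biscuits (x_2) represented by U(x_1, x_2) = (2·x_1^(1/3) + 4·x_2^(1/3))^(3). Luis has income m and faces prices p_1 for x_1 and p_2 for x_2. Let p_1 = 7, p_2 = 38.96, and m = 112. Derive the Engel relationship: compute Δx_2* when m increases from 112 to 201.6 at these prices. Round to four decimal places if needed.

Δx_2* = 1.2539

From the CES first-order condition, (1/2)·(x_2/x_1)^(2/3) = p_1/p_2.
Hence x_2/x_1 = (2·p_1/p_2)^(1/(2/3)), i.e. raised to the 1.5 power.
Substitute x_2 = (x_2/x_1)·x_1 into the budget: x_1* = m/(p_1 + p_2·(x_2/x_1)).
Numerically x_2/x_1 = 0.215409, so x_1* = 112/(7 + 38.96·0.215409) = 7.2764 and x_2* = 0.215409·7.2764 = 1.5674.
At m' = 201.6: x_2* = 2.8213. Change: 2.8213 − 1.5674 = 1.2539.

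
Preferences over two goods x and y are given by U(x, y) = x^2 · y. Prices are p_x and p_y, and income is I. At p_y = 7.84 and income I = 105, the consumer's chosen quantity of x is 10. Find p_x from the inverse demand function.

p_x = 7

The MRS is 2·y/x. Set MRS = p_x/p_y.
So 2·p_y·y = p_x·x; combined with the budget, a share 2/3 of income goes to x.
Demand: x*(p_x,p_y,I) = 2/3·I/p_x and y* = 1/3·I/p_y.
Set x* = 10 in the demand function and solve for p_x: p_x = 7.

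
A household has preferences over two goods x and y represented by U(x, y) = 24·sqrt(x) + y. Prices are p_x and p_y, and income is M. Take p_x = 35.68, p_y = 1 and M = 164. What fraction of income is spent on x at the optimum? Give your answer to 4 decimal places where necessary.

Set MRS = p_x/p_y: 12·x^(−1/2) = p_x/p_y.
Solve: √x = 12·p_y/p_x, so x*(p_x,p_y) = (12·p_y/p_x)², and y* = (M − p_x·x*)/p_y.
Plugging in: x* = (12·1/35.68)² = 0.1131, y* = 159.9641.
Expenditure on x: 35.68·0.1131 = 4.0359; share = 0.0246.

share on x = 0.0246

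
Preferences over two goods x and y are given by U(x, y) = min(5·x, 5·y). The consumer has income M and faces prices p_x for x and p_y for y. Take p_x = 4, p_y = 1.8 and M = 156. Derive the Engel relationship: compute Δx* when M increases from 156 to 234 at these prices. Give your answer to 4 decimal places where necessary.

With perfect complements, no substitution: consume in ratio x:y = 5:5.
Budget: p_x·x + p_y·x = M, so (5·p_x + 5·p_y)·x = 5·M.
Demand: x*(p_x,p_y,M) = 5·M/(5·p_x + 5·p_y), y* = 5·M/(5·p_x + 5·p_y).
Here 5·4 + 5·1.8 = 29, giving x* = 26.8966.
At M' = 234: x* = 40.3448. Change: 40.3448 − 26.8966 = 13.4483.

Δx* = 13.4483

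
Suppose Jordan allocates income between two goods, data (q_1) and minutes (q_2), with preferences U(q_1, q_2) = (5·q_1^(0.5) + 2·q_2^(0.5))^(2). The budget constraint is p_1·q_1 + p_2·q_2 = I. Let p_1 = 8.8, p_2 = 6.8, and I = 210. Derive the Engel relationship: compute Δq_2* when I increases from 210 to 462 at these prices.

Δq_2* = 6.3571

MU_q_1 ∝ 5·q_1^(-0.5), MU_q_2 ∝ 2·q_2^(-0.5), so MRS = (5/2)·(q_2/q_1)^(0.5) = p_1/p_2.
Hence q_2/q_1 = ((2/5)·p_1/p_2)^(1/(0.5)), i.e. raised to the 2 power.
Substitute q_2 = (q_2/q_1)·q_1 into the budget: q_1* = I/(p_1 + p_2·(q_2/q_1)).
Numerically q_2/q_1 = 0.267958, so q_1* = 210/(8.8 + 6.8·0.267958) = 19.7701 and q_2* = 0.267958·19.7701 = 5.2976.
At I' = 462: q_2* = 11.6546. Change: 11.6546 − 5.2976 = 6.3571.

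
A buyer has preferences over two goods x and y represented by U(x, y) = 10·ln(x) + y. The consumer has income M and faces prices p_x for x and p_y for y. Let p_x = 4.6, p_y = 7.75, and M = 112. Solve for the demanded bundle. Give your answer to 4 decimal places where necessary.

x* = 16.8478, y* = 4.4516

Set MRS = p_x/p_y: (10/x)/1 = p_x/p_y.
So x*(p_x,p_y) = 10·p_y/p_x, independent of income; and y* = (M − 10·p_y)/p_y.
At the given prices: x* = 10·7.75/4.6 = 16.8478, and y* = 4.4516.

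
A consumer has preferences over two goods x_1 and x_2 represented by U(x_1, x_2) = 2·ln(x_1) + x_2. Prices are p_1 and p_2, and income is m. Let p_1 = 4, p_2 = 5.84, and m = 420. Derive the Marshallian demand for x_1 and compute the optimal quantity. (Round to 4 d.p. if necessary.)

Set MRS = p_1/p_2: (2/x_1)/1 = p_1/p_2.
So x_1*(p_1,p_2) = 2·p_2/p_1, independent of income; and x_2* = (m − 2·p_2)/p_2.
At the given prices: x_1* = 2·5.84/4 = 2.92.

x_1* = 2.92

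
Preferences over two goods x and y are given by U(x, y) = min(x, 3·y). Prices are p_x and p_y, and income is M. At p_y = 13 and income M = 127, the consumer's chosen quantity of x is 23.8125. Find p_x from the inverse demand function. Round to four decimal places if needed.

p_x = 1

Leontief preferences: the optimum is at the kink where x/3 = y/1, i.e. y = (1/3)·x.
Budget: p_x·x + p_y·(1/3)·x = M, so (3·p_x + p_y)·x = 3·M.
Demand: x*(p_x,p_y,M) = 3·M/(3·p_x + p_y), y* = M/(3·p_x + p_y).
Set x* = 23.8125 in the demand function and solve for p_x: p_x = 1.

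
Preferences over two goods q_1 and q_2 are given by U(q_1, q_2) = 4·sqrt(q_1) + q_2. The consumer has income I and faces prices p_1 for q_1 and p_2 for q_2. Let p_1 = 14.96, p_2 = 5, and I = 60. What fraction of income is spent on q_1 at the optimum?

MU_q_1 = 2/√q_1, MU_q_2 = 1. Tangency: 2/√q_1 = p_1/p_2.
Solve: √q_1 = 2·p_2/p_1, so q_1*(p_1,p_2) = (2·p_2/p_1)², and q_2* = (I − p_1·q_1*)/p_2.
Plugging in: q_1* = (2·5/14.96)² = 0.4468, q_2* = 10.6631.
Expenditure on q_1: 14.96·0.4468 = 6.6845; share = 0.1114.

share on q_1 = 0.1114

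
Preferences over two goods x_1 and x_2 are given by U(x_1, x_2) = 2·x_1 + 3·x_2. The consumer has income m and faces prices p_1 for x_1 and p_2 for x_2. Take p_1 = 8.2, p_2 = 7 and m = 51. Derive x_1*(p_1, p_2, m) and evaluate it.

x_1* = 0

Linear utility — the consumer picks whichever good has higher MU/price: 2/8.2 = 0.2439 vs 3/7 = 0.4286.
x_2 gives more utility per dollar, so spend all income on x_2: x_2* = m/p_2, x_1* = 0.
Numerically: x_1* = 0, x_2* = 7.2857.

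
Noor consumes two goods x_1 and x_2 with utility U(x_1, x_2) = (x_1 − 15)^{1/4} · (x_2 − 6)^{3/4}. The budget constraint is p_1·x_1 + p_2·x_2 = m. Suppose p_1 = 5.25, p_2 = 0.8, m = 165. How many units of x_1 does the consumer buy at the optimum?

Substituting into the budget: x_1* = 15 + 0.25·(m − 15·p_1 − 6·p_2)/p_1, and x_2* = 6 + 0.75·(…)/p_2.
Discretionary income = 165 − 15·5.25 − 6·0.8 = 81.45; x_1* = 15 + 0.25·81.45/5.25 = 18.8786.

x_1* = 18.8786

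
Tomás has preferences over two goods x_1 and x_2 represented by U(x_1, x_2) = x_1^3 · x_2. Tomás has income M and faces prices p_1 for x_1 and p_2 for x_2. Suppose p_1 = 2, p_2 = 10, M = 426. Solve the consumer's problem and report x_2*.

x_2* = 10.65

Demand: x_1*(p_1,p_2,M) = 0.75·M/p_1 and x_2* = 0.25·M/p_2.
At p_1=2, p_2=10, M=426: x_2* = 0.25·426/10 = 10.65.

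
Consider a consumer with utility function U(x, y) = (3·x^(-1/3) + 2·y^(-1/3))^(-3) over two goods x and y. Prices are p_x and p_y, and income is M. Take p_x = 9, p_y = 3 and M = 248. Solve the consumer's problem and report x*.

x* = 17.6571

MU_x ∝ 3·x^(-4/3), MU_y ∝ 2·y^(-4/3), so MRS = (3/2)·(y/x)^(4/3) = p_x/p_y.
Solve for the ratio: y/x = [(2/3)·p_x/p_y]^(0.75).
With the ratio pinned down, the budget gives x* = M/(p_x + p_y·(y/x)) and y* = (y/x)·x*.
Numerically y/x = 1.681793, so x* = 248/(9 + 3·1.681793) = 17.6571.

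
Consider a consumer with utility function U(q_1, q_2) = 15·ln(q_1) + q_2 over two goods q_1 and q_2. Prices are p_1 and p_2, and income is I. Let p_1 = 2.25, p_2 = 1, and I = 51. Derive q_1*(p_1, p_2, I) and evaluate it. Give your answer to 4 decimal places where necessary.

MU_q_1 = 15/q_1, MU_q_2 = 1. Tangency: 15/q_1 = p_1/p_2.
So q_1*(p_1,p_2) = 15·p_2/p_1, independent of income; and q_2* = (I − 15·p_2)/p_2.
At the given prices: q_1* = 15·1/2.25 = 6.6667.

q_1* = 6.6667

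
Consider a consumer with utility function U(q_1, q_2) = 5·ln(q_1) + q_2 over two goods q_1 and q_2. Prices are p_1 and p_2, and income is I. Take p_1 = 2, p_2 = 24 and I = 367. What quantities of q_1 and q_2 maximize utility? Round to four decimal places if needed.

MU_q_1 = 5/q_1, MU_q_2 = 1. Tangency: 5/q_1 = p_1/p_2.
So q_1*(p_1,p_2) = 5·p_2/p_1, independent of income; and q_2* = (I − 5·p_2)/p_2.
At the given prices: q_1* = 5·24/2 = 60, and q_2* = 10.2917.

q_1* = 60, q_2* = 10.2917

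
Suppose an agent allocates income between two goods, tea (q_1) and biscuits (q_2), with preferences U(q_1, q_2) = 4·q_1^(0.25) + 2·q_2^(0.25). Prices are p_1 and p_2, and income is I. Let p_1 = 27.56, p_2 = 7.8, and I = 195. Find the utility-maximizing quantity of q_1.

Numerically q_2/q_1 = 2.135696, so q_1* = 195/(27.56 + 7.8·2.135696) = 4.4099.

q_1* = 4.4099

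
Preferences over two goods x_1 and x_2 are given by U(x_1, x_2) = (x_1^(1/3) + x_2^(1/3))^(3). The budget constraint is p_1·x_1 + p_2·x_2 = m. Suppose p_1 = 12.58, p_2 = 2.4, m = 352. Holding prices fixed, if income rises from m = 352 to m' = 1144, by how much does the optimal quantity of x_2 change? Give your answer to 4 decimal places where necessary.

Δx_2* = 229.6798

MU_x_1 ∝ x_1^(-2/3), MU_x_2 ∝ x_2^(-2/3), so MRS = (x_2/x_1)^(2/3) = p_1/p_2.
Hence x_2/x_1 = (p_1/p_2)^(1/(2/3)), i.e. raised to the 1.5 power.
Substitute x_2 = (x_2/x_1)·x_1 into the budget: x_1* = m/(p_1 + p_2·(x_2/x_1)).
Numerically x_2/x_1 = 12.000631, so x_1* = 352/(12.58 + 2.4·12.000631) = 8.5062 and x_2* = 12.000631·8.5062 = 102.0799.
At m' = 1144: x_2* = 331.7598. Change: 331.7598 − 102.0799 = 229.6798.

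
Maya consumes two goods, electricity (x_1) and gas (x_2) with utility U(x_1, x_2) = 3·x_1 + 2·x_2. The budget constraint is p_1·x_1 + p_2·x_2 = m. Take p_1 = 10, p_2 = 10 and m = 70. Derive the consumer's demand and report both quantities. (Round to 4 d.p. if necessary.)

x_1* = 7, x_2* = 0

Perfect substitutes: compare marginal utility per dollar. 3/p_1 vs 2/p_2 → 0.3 vs 0.2.
x_1 gives more utility per dollar, so spend all income on x_1: x_1* = m/p_1, x_2* = 0.
Numerically: x_1* = 7, x_2* = 0.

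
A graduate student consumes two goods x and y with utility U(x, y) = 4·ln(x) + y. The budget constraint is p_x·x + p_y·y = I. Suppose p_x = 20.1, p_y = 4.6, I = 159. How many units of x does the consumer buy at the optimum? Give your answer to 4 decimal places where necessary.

x* = 0.9154

MU_x = 4/x, MU_y = 1. Tangency: 4/x = p_x/p_y.
So x*(p_x,p_y) = 4·p_y/p_x, independent of income; and y* = (I − 4·p_y)/p_y.
At the given prices: x* = 4·4.6/20.1 = 0.9154.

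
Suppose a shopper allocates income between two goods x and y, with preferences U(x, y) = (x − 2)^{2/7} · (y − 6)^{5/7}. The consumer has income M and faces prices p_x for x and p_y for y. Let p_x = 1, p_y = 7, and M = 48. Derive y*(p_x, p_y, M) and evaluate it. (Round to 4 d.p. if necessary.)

y* = 6.4082

Let x' = x−2, y' = y−6. MRS = (2/5)·y'/x' = p_x/p_y.
After buying the subsistence bundle (2, 6), a share 2/7 of the remaining income goes to x: x* = 2 + 2/7·(M − 2p_x − 6p_y)/p_x.
Discretionary income = 48 − 2·1 − 6·7 = 4; y* = 6 + 5/7·4/7 = 6.4082.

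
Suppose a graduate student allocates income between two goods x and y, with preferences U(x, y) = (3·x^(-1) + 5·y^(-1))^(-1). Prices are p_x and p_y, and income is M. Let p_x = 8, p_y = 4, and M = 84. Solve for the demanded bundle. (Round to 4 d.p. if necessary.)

From the CES first-order condition, (3/5)·(y/x)^(2) = p_x/p_y.
Solve for the ratio: y/x = [(5/3)·p_x/p_y]^(0.5).
Substitute y = (y/x)·x into the budget: x* = M/(p_x + p_y·(y/x)).
Numerically y/x = 1.825742, so x* = 84/(8 + 4·1.825742) = 5.4891 and y* = 1.825742·5.4891 = 10.0217.

x* = 5.4891, y* = 10.0217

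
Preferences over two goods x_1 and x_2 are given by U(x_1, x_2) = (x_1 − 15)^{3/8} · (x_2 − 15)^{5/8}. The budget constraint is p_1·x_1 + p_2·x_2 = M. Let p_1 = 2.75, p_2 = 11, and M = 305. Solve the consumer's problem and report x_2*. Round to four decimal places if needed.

Discretionary income = 305 − 15·2.75 − 15·11 = 98.75; x_2* = 15 + 0.625·98.75/11 = 20.6108.

x_2* = 20.6108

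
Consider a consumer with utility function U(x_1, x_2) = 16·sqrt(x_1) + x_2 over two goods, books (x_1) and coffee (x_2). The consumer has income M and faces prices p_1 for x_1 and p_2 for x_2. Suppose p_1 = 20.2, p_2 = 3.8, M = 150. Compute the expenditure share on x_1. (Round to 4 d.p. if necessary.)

share on x_1 = 0.305

MU_x_1 = 8/√x_1, MU_x_2 = 1. Tangency: 8/√x_1 = p_1/p_2.
Thus x_1* = (8·p_2/p_1)² — independent of M — with the rest of income spent on x_2.
Plugging in: x_1* = (8·3.8/20.2)² = 2.2649, x_2* = 27.4341.
Expenditure on x_1: 20.2·2.2649 = 45.7505; share = 0.305.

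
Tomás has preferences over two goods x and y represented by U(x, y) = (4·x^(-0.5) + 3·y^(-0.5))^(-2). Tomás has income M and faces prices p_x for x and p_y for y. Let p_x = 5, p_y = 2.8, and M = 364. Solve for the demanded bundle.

MRS = MU_x/MU_y = (4/3)·(y/x)^(1.5). Set equal to p_x/p_y.
Solve for the ratio: y/x = [(3/4)·p_x/p_y]^(2/3).
Substitute y = (y/x)·x into the budget: x* = M/(p_x + p_y·(y/x)).
Numerically y/x = 1.215016, so x* = 364/(5 + 2.8·1.215016) = 43.3228 and y* = 1.215016·43.3228 = 52.6379.

x* = 43.3228, y* = 52.6379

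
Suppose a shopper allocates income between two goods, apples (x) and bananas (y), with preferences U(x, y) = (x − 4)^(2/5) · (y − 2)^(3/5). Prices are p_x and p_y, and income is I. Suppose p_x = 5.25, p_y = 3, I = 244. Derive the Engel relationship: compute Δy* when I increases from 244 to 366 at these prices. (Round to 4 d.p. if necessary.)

After buying the subsistence bundle (4, 2), a share 0.4 of the remaining income goes to x: x* = 4 + 0.4·(I − 4p_x − 2p_y)/p_x.
Discretionary income = 244 − 4·5.25 − 2·3 = 217; y* = 2 + 0.6·217/3 = 45.4.
At I' = 366: y* = 69.8. Change: 69.8 − 45.4 = 24.4.

Δy* = 24.4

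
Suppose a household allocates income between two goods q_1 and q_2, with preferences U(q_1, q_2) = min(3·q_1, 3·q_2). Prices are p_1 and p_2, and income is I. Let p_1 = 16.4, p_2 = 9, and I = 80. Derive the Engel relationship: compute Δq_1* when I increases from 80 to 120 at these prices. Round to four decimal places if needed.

Δq_1* = 1.5748

Leontief preferences: the optimum is at the kink where q_1/3 = q_2/3, i.e. q_2 = q_1.
Budget: p_1·q_1 + p_2·q_1 = I, so (3·p_1 + 3·p_2)·q_1 = 3·I.
Demand: q_1*(p_1,p_2,I) = 3·I/(3·p_1 + 3·p_2), q_2* = 3·I/(3·p_1 + 3·p_2).
Here 3·16.4 + 3·9 = 76.2, giving q_1* = 3.1496.
At I' = 120: q_1* = 4.7244. Change: 4.7244 − 3.1496 = 1.5748.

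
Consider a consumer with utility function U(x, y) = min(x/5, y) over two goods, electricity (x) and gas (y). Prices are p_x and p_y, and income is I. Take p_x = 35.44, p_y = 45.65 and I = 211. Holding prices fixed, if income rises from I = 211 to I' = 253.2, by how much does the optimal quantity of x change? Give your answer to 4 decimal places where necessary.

Δx* = 0.9468

With perfect complements, no substitution: consume in ratio x:y = 5:1.
Budget: p_x·x + p_y·(1/5)·x = I, so (5·p_x + p_y)·x = 5·I.
Demand: x*(p_x,p_y,I) = 5·I/(5·p_x + p_y), y* = I/(5·p_x + p_y).
Here 5·35.44 + 45.65 = 222.85, giving x* = 4.7341.
At I' = 253.2: x* = 5.681. Change: 5.681 − 4.7341 = 0.9468.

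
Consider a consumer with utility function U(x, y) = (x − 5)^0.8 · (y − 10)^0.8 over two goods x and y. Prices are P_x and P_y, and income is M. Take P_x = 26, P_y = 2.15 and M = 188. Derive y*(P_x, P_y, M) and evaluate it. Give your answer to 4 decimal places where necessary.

This is Cobb-Douglas in (x−5, y−10): tangency gives 0.8·P_y·(y−10) = 0.8·P_x·(x−5).
Substituting into the budget: x* = 5 + 0.5·(M − 5·P_x − 10·P_y)/P_x, and y* = 10 + 0.5·(…)/P_y.
Discretionary income = 188 − 5·26 − 10·2.15 = 36.5; y* = 10 + 0.5·36.5/2.15 = 18.4884.

y* = 18.4884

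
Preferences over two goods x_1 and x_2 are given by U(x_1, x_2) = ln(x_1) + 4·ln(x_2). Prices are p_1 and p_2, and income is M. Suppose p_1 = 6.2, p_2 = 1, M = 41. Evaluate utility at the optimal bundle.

V = 14.2413

The MRS is (1/4)·x_2/x_1. Set MRS = p_1/p_2.
Rearranging, p_2·x_2 = 4·p_1·x_1. Substituting into the budget gives p_1·x_1·(1 + 4) = M.
Demand: x_1*(p_1,p_2,M) = 0.2·M/p_1 and x_2* = 0.8·M/p_2.
At p_1=6.2, p_2=1, M=41: x_1* = 0.2·41/6.2 = 1.3226, x_2* = 32.8.
Utility at the optimum: U(1.3226, 32.8) = 14.2413.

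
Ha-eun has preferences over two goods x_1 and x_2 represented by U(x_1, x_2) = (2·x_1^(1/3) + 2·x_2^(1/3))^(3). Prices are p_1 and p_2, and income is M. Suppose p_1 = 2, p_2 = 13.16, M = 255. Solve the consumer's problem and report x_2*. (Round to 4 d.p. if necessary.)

x_2* = 5.4351

MRS = MU_x_1/MU_x_2 = (x_2/x_1)^(2/3). Set equal to p_1/p_2.
Solve for the ratio: x_2/x_1 = [p_1/p_2]^(1.5).
With the ratio pinned down, the budget gives x_1* = M/(p_1 + p_2·(x_2/x_1)) and x_2* = (x_2/x_1)·x_1*.
Numerically x_2/x_1 = 0.059246, so x_1* = 255/(2 + 13.16·0.059246) = 91.7371 and x_2* = 0.059246·91.7371 = 5.4351.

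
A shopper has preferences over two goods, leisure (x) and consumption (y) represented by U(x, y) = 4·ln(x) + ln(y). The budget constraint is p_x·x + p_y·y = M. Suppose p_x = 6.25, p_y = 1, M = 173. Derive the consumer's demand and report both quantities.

The MRS is 4·y/x. Set MRS = p_x/p_y.
Rearranging, p_y·y = (1/4)·p_x·x. Substituting into the budget gives p_x·x·(1 + (1/4)) = M.
Demand: x*(p_x,p_y,M) = 0.8·M/p_x and y* = 0.2·M/p_y.
At p_x=6.25, p_y=1, M=173: x* = 0.8·173/6.25 = 22.144, y* = 34.6.

x* = 22.144, y* = 34.6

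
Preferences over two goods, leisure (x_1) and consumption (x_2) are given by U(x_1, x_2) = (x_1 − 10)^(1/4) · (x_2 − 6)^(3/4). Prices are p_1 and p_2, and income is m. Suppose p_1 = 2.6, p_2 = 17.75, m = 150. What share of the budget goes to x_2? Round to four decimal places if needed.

share on x_2 = 0.7975

Let x_1' = x_1−10, x_2' = x_2−6. MRS = (1/3)·x_2'/x_1' = p_1/p_2.
After buying the subsistence bundle (10, 6), a share 0.25 of the remaining income goes to x_1: x_1* = 10 + 0.25·(m − 10p_1 − 6p_2)/p_1.
Discretionary income = 150 − 10·2.6 − 6·17.75 = 17.5; x_1* = 10 + 0.25·17.5/2.6 = 11.6827; x_2* = 6 + 0.75·17.5/17.75 = 6.7394.
Expenditure on x_2: 17.75·6.7394 = 119.625; share = 0.7975.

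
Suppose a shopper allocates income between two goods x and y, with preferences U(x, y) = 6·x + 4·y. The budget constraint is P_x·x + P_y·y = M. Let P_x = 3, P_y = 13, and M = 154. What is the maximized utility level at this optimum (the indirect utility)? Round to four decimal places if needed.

V = 308

Linear utility — the consumer picks whichever good has higher MU/price: 6/3 = 2 vs 4/13 = 0.3077.
x gives more utility per dollar, so spend all income on x: x* = M/P_x, y* = 0.
Numerically: x* = 51.3333, y* = 0.
Utility at the optimum: U(51.3333, 0) = 308.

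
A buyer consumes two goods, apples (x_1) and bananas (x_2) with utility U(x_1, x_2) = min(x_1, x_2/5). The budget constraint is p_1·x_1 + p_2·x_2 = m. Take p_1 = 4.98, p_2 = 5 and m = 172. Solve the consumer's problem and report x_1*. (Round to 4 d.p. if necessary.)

x_1* = 5.7372

Here 4.98 + 5·5 = 29.98, giving x_1* = 5.7372.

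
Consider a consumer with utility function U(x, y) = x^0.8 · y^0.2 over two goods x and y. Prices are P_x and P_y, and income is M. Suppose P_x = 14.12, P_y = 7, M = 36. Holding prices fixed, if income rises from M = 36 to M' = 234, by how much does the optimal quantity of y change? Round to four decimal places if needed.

Δy* = 5.6571

Demand: x*(P_x,P_y,M) = 0.8·M/P_x and y* = 0.2·M/P_y.
At P_x=14.12, P_y=7, M=36: y* = 0.2·36/7 = 1.0286.
At M' = 234: y* = 6.6857. Change: 6.6857 − 1.0286 = 5.6571.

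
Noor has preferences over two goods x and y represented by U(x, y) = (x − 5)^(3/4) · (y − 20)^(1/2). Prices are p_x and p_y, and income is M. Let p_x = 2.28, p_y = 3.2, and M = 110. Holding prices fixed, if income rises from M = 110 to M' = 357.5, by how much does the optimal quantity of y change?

Δy* = 30.9375

MRS = (3/2)·(y−20)/(x−5). Tangency with p_x/p_y gives y−20 = (2/3)·(p_x/p_y)·(x−5).
After buying the subsistence bundle (5, 20), a share 0.6 of the remaining income goes to x: x* = 5 + 0.6·(M − 5p_x − 20p_y)/p_x.
Discretionary income = 110 − 5·2.28 − 20·3.2 = 34.6; y* = 20 + 0.4·34.6/3.2 = 24.325.
At M' = 357.5: y* = 55.2625. Change: 55.2625 − 24.325 = 30.9375.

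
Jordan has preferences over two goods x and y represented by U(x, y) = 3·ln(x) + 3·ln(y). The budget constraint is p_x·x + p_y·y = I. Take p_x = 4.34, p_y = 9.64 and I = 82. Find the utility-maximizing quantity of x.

Demand: x*(p_x,p_y,I) = 0.5·I/p_x and y* = 0.5·I/p_y.
At p_x=4.34, p_y=9.64, I=82: x* = 0.5·82/4.34 = 9.447.

x* = 9.447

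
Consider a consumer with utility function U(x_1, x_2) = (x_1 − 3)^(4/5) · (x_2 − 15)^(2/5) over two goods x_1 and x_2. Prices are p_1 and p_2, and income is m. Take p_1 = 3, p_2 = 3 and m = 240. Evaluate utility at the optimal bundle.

Let x_1' = x_1−3, x_2' = x_2−15. MRS = 2·x_2'/x_1' = p_1/p_2.
Substituting into the budget: x_1* = 3 + 2/3·(m − 3·p_1 − 15·p_2)/p_1, and x_2* = 15 + 1/3·(…)/p_2.
Discretionary income = 240 − 3·3 − 15·3 = 186; x_1* = 3 + 2/3·186/3 = 44.3333; x_2* = 15 + 1/3·186/3 = 35.6667.
Utility at the optimum: U(44.3333, 35.6667) = 65.9399.

V = 65.9399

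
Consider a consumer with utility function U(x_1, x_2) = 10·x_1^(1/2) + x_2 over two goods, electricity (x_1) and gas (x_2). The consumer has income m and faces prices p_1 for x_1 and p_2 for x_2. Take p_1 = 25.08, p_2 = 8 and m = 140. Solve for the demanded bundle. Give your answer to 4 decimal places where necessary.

Plugging in: x_1* = (5·8/25.08)² = 2.5437, x_2* = 9.5255.

x_1* = 2.5437, x_2* = 9.5255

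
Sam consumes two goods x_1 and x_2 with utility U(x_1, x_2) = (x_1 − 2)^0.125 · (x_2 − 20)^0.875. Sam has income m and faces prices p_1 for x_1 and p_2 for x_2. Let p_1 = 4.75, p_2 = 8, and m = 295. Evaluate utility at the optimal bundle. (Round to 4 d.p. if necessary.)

Let x_1' = x_1−2, x_2' = x_2−20. MRS = (1/7)·x_2'/x_1' = p_1/p_2.
After buying the subsistence bundle (2, 20), a share 0.125 of the remaining income goes to x_1: x_1* = 2 + 0.125·(m − 2p_1 − 20p_2)/p_1.
Discretionary income = 295 − 2·4.75 − 20·8 = 125.5; x_1* = 2 + 0.125·125.5/4.75 = 5.3026; x_2* = 20 + 0.875·125.5/8 = 33.7266.
Utility at the optimum: U(5.3026, 33.7266) = 11.4875.

V = 11.4875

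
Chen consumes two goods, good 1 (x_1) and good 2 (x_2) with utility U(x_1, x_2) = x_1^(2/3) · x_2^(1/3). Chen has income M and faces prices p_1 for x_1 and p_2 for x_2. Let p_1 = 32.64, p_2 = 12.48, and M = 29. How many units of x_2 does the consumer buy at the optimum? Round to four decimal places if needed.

x_2* = 0.7746

MU_x_1/MU_x_2 = (2/3·x_2)/(1/3·x_1); tangency sets this equal to p_1/p_2.
So 2/3·p_2·x_2 = 1/3·p_1·x_1; combined with the budget, a share 2/3 of income goes to x_1.
Demand: x_1*(p_1,p_2,M) = 2/3·M/p_1 and x_2* = 1/3·M/p_2.
At p_1=32.64, p_2=12.48, M=29: x_2* = 1/3·29/12.48 = 0.7746.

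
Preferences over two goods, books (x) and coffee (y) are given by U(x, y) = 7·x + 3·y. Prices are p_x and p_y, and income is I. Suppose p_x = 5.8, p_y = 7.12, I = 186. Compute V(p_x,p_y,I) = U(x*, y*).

Perfect substitutes: compare marginal utility per dollar. 7/p_x vs 3/p_y → 1.2069 vs 0.4213.
x gives more utility per dollar, so spend all income on x: x* = I/p_x, y* = 0.
Numerically: x* = 32.069, y* = 0.
Utility at the optimum: U(32.069, 0) = 224.4828.

V = 224.4828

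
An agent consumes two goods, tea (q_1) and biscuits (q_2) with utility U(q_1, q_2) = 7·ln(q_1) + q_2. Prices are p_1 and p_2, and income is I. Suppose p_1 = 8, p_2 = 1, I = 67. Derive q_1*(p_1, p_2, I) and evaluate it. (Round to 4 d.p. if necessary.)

MU_q_1 = 7/q_1, MU_q_2 = 1. Tangency: 7/q_1 = p_1/p_2.
So q_1*(p_1,p_2) = 7·p_2/p_1, independent of income; and q_2* = (I − 7·p_2)/p_2.
At the given prices: q_1* = 7·1/8 = 0.875.

q_1* = 0.875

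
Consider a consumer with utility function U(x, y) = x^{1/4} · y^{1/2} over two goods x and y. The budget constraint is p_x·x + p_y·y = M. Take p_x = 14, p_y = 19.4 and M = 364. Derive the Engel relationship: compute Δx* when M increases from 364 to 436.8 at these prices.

Tangency: MRS = (1/2)·y/x = p_x/p_y.
So 0.25·p_y·y = 0.5·p_x·x; combined with the budget, a share 1/3 of income goes to x.
Demand: x*(p_x,p_y,M) = 1/3·M/p_x and y* = 2/3·M/p_y.
At p_x=14, p_y=19.4, M=364: x* = 1/3·364/14 = 8.6667.
At M' = 436.8: x* = 10.4. Change: 10.4 − 8.6667 = 1.7333.

Δx* = 1.7333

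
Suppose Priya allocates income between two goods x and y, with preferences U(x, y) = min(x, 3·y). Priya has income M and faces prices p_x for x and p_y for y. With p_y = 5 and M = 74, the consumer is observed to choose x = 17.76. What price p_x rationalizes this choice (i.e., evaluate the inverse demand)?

Leontief preferences: the optimum is at the kink where x/3 = y/1, i.e. y = (1/3)·x.
Budget: p_x·x + p_y·(1/3)·x = M, so (3·p_x + p_y)·x = 3·M.
Demand: x*(p_x,p_y,M) = 3·M/(3·p_x + p_y), y* = M/(3·p_x + p_y).
Set x* = 17.76 in the demand function and solve for p_x: p_x = 2.5.

p_x = 2.5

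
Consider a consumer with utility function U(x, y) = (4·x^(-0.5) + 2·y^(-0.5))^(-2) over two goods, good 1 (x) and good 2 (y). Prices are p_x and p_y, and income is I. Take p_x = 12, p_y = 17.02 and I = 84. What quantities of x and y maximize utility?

x* = 4.0989, y* = 2.0455

From the CES first-order condition, 2·(y/x)^(1.5) = p_x/p_y.
Hence y/x = ((1/2)·p_x/p_y)^(1/(1.5)), i.e. raised to the 2/3 power.
With the ratio pinned down, the budget gives x* = I/(p_x + p_y·(y/x)) and y* = (y/x)·x*.
Numerically y/x = 0.499031, so x* = 84/(12 + 17.02·0.499031) = 4.0989 and y* = 0.499031·4.0989 = 2.0455.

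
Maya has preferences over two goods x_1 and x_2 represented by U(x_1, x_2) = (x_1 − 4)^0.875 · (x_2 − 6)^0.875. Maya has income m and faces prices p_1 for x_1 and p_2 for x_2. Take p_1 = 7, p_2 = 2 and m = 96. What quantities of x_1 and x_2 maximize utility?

x_1* = 8, x_2* = 20

This is Cobb-Douglas in (x_1−4, x_2−6): tangency gives 0.875·p_2·(x_2−6) = 0.875·p_1·(x_1−4).
Substituting into the budget: x_1* = 4 + 0.5·(m − 4·p_1 − 6·p_2)/p_1, and x_2* = 6 + 0.5·(…)/p_2.
Discretionary income = 96 − 4·7 − 6·2 = 56; x_1* = 4 + 0.5·56/7 = 8; x_2* = 6 + 0.5·56/2 = 20.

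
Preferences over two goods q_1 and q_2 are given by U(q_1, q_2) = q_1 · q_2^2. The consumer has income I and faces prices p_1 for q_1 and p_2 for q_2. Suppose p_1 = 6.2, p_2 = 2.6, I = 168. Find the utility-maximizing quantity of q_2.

At p_1=6.2, p_2=2.6, I=168: q_2* = 2/3·168/2.6 = 43.0769.

q_2* = 43.0769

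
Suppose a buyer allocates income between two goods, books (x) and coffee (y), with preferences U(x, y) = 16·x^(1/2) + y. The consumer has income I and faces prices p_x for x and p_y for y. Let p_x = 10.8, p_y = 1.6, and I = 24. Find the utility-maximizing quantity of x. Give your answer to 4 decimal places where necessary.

x* = 1.4047

MU_x = 8/√x, MU_y = 1. Tangency: 8/√x = p_x/p_y.
Solve: √x = 8·p_y/p_x, so x*(p_x,p_y) = (8·p_y/p_x)², and y* = (I − p_x·x*)/p_y.
Plugging in: x* = (8·1.6/10.8)² = 1.4047.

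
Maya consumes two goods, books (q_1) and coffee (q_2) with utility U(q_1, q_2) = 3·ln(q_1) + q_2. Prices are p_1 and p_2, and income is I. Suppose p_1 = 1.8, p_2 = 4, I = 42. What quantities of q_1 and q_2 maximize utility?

q_1* = 6.6667, q_2* = 7.5

Set MRS = p_1/p_2: (3/q_1)/1 = p_1/p_2.
So q_1*(p_1,p_2) = 3·p_2/p_1, independent of income; and q_2* = (I − 3·p_2)/p_2.
At the given prices: q_1* = 3·4/1.8 = 6.6667, and q_2* = 7.5.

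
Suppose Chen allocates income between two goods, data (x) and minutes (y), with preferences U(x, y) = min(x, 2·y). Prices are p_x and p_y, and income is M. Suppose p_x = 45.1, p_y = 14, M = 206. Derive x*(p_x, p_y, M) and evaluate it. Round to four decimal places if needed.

x* = 3.9539

With perfect complements, no substitution: consume in ratio x:y = 2:1.
Budget: p_x·x + p_y·(1/2)·x = M, so (2·p_x + p_y)·x = 2·M.
Demand: x*(p_x,p_y,M) = 2·M/(2·p_x + p_y), y* = M/(2·p_x + p_y).
Here 2·45.1 + 14 = 104.2, giving x* = 3.9539.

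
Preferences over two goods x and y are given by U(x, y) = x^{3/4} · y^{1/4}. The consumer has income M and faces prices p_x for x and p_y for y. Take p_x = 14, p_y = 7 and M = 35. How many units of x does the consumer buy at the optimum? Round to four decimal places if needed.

The MRS is 3·y/x. Set MRS = p_x/p_y.
So 0.75·p_y·y = 0.25·p_x·x; combined with the budget, a share 0.75 of income goes to x.
Demand: x*(p_x,p_y,M) = 0.75·M/p_x and y* = 0.25·M/p_y.
At p_x=14, p_y=7, M=35: x* = 0.75·35/14 = 1.875.

x* = 1.875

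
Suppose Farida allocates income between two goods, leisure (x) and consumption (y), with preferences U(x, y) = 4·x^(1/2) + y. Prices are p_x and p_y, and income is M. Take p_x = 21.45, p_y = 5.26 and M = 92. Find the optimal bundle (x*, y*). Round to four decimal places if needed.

x* = 0.2405, y* = 16.5096

Thus x* = (2·p_y/p_x)² — independent of M — with the rest of income spent on y.
Plugging in: x* = (2·5.26/21.45)² = 0.2405, y* = 16.5096.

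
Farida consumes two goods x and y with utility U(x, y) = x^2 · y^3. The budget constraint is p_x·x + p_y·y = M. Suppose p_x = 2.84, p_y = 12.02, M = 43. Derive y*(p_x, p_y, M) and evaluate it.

y* = 2.1464

The MRS is (2/3)·y/x. Set MRS = p_x/p_y.
So 2·p_y·y = 3·p_x·x; combined with the budget, a share 0.4 of income goes to x.
Demand: x*(p_x,p_y,M) = 0.4·M/p_x and y* = 0.6·M/p_y.
At p_x=2.84, p_y=12.02, M=43: y* = 0.6·43/12.02 = 2.1464.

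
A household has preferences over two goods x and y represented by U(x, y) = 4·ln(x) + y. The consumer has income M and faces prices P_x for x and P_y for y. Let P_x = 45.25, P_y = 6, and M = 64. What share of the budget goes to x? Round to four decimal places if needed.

share on x = 0.375

So x*(P_x,P_y) = 4·P_y/P_x, independent of income; and y* = (M − 4·P_y)/P_y.
At the given prices: x* = 4·6/45.25 = 0.5304, and y* = 6.6667.
Expenditure on x: 45.25·0.5304 = 24; share = 0.375.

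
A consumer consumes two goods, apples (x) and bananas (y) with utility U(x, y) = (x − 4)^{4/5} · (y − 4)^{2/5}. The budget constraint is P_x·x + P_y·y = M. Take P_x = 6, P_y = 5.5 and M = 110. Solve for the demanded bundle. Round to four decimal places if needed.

x* = 11.1111, y* = 7.8788

Discretionary income = 110 − 4·6 − 4·5.5 = 64; x* = 4 + 2/3·64/6 = 11.1111; y* = 4 + 1/3·64/5.5 = 7.8788.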